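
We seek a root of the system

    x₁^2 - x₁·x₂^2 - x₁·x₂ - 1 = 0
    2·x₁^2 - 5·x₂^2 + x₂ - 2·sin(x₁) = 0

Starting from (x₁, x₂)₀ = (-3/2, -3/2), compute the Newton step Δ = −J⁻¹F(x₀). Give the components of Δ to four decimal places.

(0.2453, 0.4851)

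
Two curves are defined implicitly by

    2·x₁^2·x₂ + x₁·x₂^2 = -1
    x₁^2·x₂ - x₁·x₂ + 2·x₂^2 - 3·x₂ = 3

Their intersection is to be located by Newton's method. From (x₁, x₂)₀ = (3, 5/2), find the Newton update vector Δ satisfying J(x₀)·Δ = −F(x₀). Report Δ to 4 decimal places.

(-4.7787, 3.2872)

At (3, 5/2): F = (64.7500, 17.0000).
Jacobian J = [[4·x₁·x₂ + x₂^2, 2·x₁^2 + 2·x₁·x₂], [2·x₁·x₂ - x₂, x₁^2 - x₁ + 4·x₂ - 3]].
At the point, J = [[36.2500, 33.0000], [12.5000, 13.0000]] (det J = 58.7500).
Solving J·Δ = −F gives Δ = (-4.7787, 3.2872).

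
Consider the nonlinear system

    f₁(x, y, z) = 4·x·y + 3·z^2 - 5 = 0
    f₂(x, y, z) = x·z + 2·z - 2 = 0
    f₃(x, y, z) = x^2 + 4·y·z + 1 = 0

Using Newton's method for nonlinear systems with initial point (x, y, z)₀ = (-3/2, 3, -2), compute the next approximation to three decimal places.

(-3.241, -0.387, -2.964)

At (-3/2, 3, -2): F = (-11.000, -3.000, -20.750).
Jacobian J = [[4·y, 4·x, 6·z], [z, 0, x + 2], [2·x, 4·z, 4·y]].
At the point, J = [[12.000, -6.000, -12.000], [-2.000, 0.000, 0.500], [-3.000, -8.000, 12.000]] (det J = -279.000).
Solving J·Δ = −F gives Δ = (-1.741, -3.387, -0.964).
Then the next iterate is (x, y, z)₁ = (-3.241, -0.387, -2.964).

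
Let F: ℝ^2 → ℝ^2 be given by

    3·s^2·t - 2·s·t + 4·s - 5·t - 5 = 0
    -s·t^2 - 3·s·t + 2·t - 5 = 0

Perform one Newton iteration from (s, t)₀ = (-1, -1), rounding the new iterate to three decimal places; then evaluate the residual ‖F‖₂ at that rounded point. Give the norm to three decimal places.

At (-1, -1): F = (-9.000, -9.000).
Jacobian J = [[6·s·t - 2·t + 4, 3·s^2 - 2·s - 5], [-t^2 - 3·t, -2·s·t - 3·s + 2]].
At the point, J = [[12.000, 0.000], [2.000, 3.000]] (det J = 36.000).
Solving J·Δ = −F gives Δ = (0.750, 2.500).
Then the next iterate is (s, t)₁ = (-0.250, 1.500).
Re-evaluating at (-0.250, 1.500): F = (-12.46875, -0.31250), so ‖F‖₂ = 12.473.

12.473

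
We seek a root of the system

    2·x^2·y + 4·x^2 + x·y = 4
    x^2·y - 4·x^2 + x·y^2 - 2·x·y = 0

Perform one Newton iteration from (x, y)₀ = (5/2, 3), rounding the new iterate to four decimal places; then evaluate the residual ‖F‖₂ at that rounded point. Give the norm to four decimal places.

16.2672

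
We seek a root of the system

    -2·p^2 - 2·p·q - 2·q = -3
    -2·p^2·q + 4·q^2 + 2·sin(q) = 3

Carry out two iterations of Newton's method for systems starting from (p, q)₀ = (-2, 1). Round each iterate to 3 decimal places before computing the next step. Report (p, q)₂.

At (-2, 1): F = (-3.000, -5.31706).
Jacobian J = [[-4·p - 2·q, -2·p - 2], [-4·p·q, -2·p^2 + 8·q + 2·cos(q)]].
At the point, J = [[6.000, 2.000], [8.000, 1.08060]] (det J = -9.51637).
Solving J·Δ = −F gives Δ = (0.777, -0.830).
Then the next iterate is (p, q)₁ = (-1.223, 0.170).
Round to (-1.223, 0.170) and repeat: F = (0.08436, -3.05458), J = [[4.552, 0.446], [0.83164, 0.33971]].
Δ = (-1.183, 11.889), so (p, q)₂ = (-2.406, 12.059).

(-2.406, 12.059)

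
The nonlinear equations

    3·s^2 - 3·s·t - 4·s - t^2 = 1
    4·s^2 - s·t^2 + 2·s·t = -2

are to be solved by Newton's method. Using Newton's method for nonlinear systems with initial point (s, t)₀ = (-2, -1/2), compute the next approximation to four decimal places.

(-0.8544, -0.3770)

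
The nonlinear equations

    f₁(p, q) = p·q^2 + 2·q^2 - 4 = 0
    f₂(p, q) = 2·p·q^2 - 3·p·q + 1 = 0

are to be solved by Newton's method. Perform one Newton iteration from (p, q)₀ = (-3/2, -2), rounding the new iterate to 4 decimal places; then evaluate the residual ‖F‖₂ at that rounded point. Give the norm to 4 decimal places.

At (-3/2, -2): F = (-2.0000, -20.0000).
Jacobian J = [[q^2, 2·p·q + 4·q], [2·q^2 - 3·q, 4·p·q - 3·p]].
At the point, J = [[4.0000, -2.0000], [14.0000, 16.5000]] (det J = 94.0000).
Solving J·Δ = −F gives Δ = (0.7766, 0.5532).
Then the next iterate is (p, q)₁ = (-0.7234, -1.4468).
Re-evaluating at (-0.7234, -1.4468): F = (-1.327782, -5.168331), so ‖F‖₂ = 5.3362.

5.3362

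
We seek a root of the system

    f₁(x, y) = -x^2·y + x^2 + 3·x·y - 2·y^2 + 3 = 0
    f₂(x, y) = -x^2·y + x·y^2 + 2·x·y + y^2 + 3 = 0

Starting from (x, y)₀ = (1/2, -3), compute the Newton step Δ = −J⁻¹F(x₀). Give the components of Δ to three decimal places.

(-0.946, 1.039)

At (1/2, -3): F = (-18.500, 14.250).
Jacobian J = [[-2·x·y + 2·x + 3·y, -x^2 + 3·x - 4·y], [-2·x·y + y^2 + 2·y, -x^2 + 2·x·y + 2·x + 2·y]].
At the point, J = [[-5.000, 13.250], [6.000, -8.250]] (det J = -38.250).
Solving J·Δ = −F gives Δ = (-0.946, 1.039).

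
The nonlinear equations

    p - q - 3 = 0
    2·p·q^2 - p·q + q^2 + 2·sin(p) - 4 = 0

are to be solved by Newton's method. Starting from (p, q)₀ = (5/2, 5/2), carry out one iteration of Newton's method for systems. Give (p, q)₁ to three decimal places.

(4.006, 1.006)

At (5/2, 5/2): F = (-3.000, 28.44694).
Jacobian J = [[1, -1], [2·q^2 - q + 2·cos(p), 4·p·q - p + 2·q]].
At the point, J = [[1.000, -1.000], [8.39771, 27.500]] (det J = 35.89771).
Solving J·Δ = −F gives Δ = (1.506, -1.494).
Then the next iterate is (p, q)₁ = (4.006, 1.006).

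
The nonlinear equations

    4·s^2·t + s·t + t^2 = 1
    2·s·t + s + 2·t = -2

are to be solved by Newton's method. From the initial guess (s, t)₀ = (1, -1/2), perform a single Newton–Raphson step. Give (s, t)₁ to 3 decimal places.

(0.056, -0.750)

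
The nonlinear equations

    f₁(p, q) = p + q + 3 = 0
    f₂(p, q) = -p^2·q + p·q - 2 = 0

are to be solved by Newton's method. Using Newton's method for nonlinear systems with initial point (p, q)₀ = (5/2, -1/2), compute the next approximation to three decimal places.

At (5/2, -1/2): F = (5.000, -0.125).
Jacobian J = [[1, 1], [-2·p·q + q, -p^2 + p]].
At the point, J = [[1.000, 1.000], [2.000, -3.750]] (det J = -5.750).
Solving J·Δ = −F gives Δ = (-3.239, -1.761).
Then the next iterate is (p, q)₁ = (-0.739, -2.261).

(-0.739, -2.261)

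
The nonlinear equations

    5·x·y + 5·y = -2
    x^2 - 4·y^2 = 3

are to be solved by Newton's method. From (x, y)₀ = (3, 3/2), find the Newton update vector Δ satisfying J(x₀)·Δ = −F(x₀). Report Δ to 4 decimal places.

At (3, 3/2): F = (32.0000, -3.0000).
Jacobian J = [[5·y, 5·x + 5], [2·x, -8·y]].
At the point, J = [[7.5000, 20.0000], [6.0000, -12.0000]] (det J = -210.0000).
Solving J·Δ = −F gives Δ = (-1.5429, -1.0214).

(-1.5429, -1.0214)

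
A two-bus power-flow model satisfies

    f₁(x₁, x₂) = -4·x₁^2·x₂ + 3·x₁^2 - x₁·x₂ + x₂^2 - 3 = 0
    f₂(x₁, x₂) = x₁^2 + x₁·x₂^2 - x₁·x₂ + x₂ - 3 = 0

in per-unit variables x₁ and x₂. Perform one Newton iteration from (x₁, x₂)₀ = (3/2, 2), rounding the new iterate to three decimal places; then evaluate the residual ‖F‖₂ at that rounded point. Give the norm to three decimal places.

At (3/2, 2): F = (-13.250, 4.250).
Jacobian J = [[-8·x₁·x₂ + 6·x₁ - x₂, -4·x₁^2 - x₁ + 2·x₂], [2·x₁ + x₂^2 - x₂, 2·x₁·x₂ - x₁ + 1]].
At the point, J = [[-17.000, -6.500], [5.000, 5.500]] (det J = -61.000).
Solving J·Δ = −F gives Δ = (-0.742, -0.098).
Then the next iterate is (x₁, x₂)₁ = (0.758, 1.902).
Re-evaluating at (0.758, 1.902): F = (-3.47170, 0.77699), so ‖F‖₂ = 3.558.

3.558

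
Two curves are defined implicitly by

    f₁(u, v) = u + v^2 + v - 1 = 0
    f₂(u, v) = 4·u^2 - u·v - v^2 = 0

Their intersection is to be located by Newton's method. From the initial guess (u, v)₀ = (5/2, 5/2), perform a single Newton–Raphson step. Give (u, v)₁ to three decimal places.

(1.150, 1.017)

At (5/2, 5/2): F = (10.250, 12.500).
Jacobian J = [[1, 2·v + 1], [8·u - v, -u - 2·v]].
At the point, J = [[1.000, 6.000], [17.500, -7.500]] (det J = -112.500).
Solving J·Δ = −F gives Δ = (-1.350, -1.483).
Then the next iterate is (u, v)₁ = (1.150, 1.017).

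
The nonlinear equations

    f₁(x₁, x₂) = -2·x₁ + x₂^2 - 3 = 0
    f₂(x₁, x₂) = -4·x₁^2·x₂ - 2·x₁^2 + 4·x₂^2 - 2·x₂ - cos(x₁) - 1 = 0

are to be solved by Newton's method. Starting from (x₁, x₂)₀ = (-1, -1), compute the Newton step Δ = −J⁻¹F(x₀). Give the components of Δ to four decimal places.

(-0.7053, 0.7053)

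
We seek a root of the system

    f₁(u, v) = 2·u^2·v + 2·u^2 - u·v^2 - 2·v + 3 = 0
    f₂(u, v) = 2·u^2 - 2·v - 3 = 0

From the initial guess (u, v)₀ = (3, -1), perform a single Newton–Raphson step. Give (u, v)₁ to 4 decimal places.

(1.5573, -1.1565)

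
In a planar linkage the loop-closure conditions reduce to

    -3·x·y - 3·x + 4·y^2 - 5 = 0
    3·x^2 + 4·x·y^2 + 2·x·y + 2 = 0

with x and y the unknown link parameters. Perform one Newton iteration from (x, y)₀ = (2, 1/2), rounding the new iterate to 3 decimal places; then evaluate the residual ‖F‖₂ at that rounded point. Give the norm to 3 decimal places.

At (2, 1/2): F = (-13.000, 18.000).
Jacobian J = [[-3·y - 3, -3·x + 8·y], [6·x + 4·y^2 + 2·y, 8·x·y + 2·x]].
At the point, J = [[-4.500, -2.000], [14.000, 12.000]] (det J = -26.000).
Solving J·Δ = −F gives Δ = (-4.615, 3.885).
Then the next iterate is (x, y)₁ = (-2.615, 4.385).
Re-evaluating at (-2.615, 4.385): F = (114.15822, -201.54611), so ‖F‖₂ = 231.631.

231.631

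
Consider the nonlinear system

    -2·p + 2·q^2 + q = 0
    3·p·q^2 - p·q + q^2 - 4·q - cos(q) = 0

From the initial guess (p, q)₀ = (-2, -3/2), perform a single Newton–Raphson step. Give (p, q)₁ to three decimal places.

At (-2, -3/2): F = (7.000, -8.32074).
Jacobian J = [[-2, 4·q + 1], [3·q^2 - q, 6·p·q - p + 2·q + sin(q) - 4]].
At the point, J = [[-2.000, -5.000], [8.250, 12.00251]] (det J = 17.24499).
Solving J·Δ = −F gives Δ = (-2.459, 2.384).
Then the next iterate is (p, q)₁ = (-4.459, 0.884).

(-4.459, 0.884)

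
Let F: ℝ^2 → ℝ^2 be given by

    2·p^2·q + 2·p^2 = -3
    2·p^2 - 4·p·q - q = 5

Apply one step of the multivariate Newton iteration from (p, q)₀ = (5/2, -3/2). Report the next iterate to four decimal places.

(0.6776, -1.9690)

At (5/2, -3/2): F = (-3.2500, 24.0000).
Jacobian J = [[4·p·q + 4·p, 2·p^2], [4·p - 4·q, -4·p - 1]].
At the point, J = [[-5.0000, 12.5000], [16.0000, -11.0000]] (det J = -145.0000).
Solving J·Δ = −F gives Δ = (-1.8224, -0.4690).
Then the next iterate is (p, q)₁ = (0.6776, -1.9690).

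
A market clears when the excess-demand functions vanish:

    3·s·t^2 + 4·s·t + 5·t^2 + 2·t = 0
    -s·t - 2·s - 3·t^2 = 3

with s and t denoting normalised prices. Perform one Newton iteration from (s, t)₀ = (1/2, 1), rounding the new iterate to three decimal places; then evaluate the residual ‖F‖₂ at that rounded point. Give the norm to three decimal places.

At (1/2, 1): F = (10.500, -7.500).
Jacobian J = [[3·t^2 + 4·t, 6·s·t + 4·s + 10·t + 2], [-t - 2, -s - 6·t]].
At the point, J = [[7.000, 17.000], [-3.000, -6.500]] (det J = 5.500).
Solving J·Δ = −F gives Δ = (-10.773, 3.818).
Then the next iterate is (s, t)₁ = (-10.273, 4.818).
Re-evaluating at (-10.273, 4.818): F = (-787.68490, -2.59806), so ‖F‖₂ = 787.689.

787.689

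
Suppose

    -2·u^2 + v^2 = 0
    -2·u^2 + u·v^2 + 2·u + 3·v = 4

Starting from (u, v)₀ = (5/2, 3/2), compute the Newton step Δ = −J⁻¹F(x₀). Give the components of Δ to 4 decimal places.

(-1.1795, -0.5150)

At (5/2, 3/2): F = (-10.2500, -1.3750).
Jacobian J = [[-4·u, 2·v], [-4·u + v^2 + 2, 2·u·v + 3]].
At the point, J = [[-10.0000, 3.0000], [-5.7500, 10.5000]] (det J = -87.7500).
Solving J·Δ = −F gives Δ = (-1.1795, -0.5150).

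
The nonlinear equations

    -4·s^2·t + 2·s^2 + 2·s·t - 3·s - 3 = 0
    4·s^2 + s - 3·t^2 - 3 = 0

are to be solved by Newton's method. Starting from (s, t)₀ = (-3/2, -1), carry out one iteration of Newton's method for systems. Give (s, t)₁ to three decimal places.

At (-3/2, -1): F = (18.000, 1.500).
Jacobian J = [[-8·s·t + 4·s + 2·t - 3, -4·s^2 + 2·s], [8·s + 1, -6·t]].
At the point, J = [[-23.000, -12.000], [-11.000, 6.000]] (det J = -270.000).
Solving J·Δ = −F gives Δ = (0.467, 0.606).
Then the next iterate is (s, t)₁ = (-1.033, -0.394).

(-1.033, -0.394)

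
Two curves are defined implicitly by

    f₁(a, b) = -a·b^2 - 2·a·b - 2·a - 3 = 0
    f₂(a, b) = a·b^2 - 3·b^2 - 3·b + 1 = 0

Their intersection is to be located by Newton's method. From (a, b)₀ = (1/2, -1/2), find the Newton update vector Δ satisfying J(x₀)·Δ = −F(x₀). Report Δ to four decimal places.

(-3.6667, 1.9167)

At (1/2, -1/2): F = (-3.6250, 1.8750).
Jacobian J = [[-b^2 - 2·b - 2, -2·a·b - 2·a], [b^2, 2·a·b - 6·b - 3]].
At the point, J = [[-1.2500, -0.5000], [0.2500, -0.5000]] (det J = 0.7500).
Solving J·Δ = −F gives Δ = (-3.6667, 1.9167).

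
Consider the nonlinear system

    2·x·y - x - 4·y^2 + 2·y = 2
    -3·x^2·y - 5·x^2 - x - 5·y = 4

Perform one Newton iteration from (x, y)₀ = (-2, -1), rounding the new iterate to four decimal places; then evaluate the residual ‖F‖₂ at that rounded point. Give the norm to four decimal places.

At (-2, -1): F = (-2.0000, -5.0000).
Jacobian J = [[2·y - 1, 2·x - 8·y + 2], [-6·x·y - 10·x - 1, -3·x^2 - 5]].
At the point, J = [[-3.0000, 6.0000], [7.0000, -17.0000]] (det J = 9.0000).
Solving J·Δ = −F gives Δ = (-7.1111, -3.2222).
Then the next iterate is (x, y)₁ = (-9.1111, -4.2222).
Re-evaluating at (-9.1111, -4.2222): F = (4.296581, 662.642997), so ‖F‖₂ = 662.6569.

662.6569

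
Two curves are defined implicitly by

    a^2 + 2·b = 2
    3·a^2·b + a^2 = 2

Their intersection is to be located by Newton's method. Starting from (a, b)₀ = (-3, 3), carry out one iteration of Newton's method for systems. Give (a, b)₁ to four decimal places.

(1.1667, 9.0000)

At (-3, 3): F = (13.0000, 88.0000).
Jacobian J = [[2·a, 2], [6·a·b + 2·a, 3·a^2]].
At the point, J = [[-6.0000, 2.0000], [-60.0000, 27.0000]] (det J = -42.0000).
Solving J·Δ = −F gives Δ = (4.1667, 6.0000).
Then the next iterate is (a, b)₁ = (1.1667, 9.0000).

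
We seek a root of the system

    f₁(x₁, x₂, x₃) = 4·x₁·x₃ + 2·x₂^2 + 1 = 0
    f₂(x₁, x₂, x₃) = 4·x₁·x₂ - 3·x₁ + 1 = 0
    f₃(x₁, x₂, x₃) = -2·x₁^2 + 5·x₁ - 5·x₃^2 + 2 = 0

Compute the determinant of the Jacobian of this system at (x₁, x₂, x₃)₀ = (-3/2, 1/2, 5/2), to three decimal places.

1054.000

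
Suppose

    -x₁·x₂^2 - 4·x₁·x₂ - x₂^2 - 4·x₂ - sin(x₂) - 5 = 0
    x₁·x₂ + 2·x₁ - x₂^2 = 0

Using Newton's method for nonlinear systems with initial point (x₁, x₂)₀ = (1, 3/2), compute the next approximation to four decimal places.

At (1, 3/2): F = (-22.497495, 1.2500).
Jacobian J = [[-x₂^2 - 4·x₂, -2·x₁·x₂ - 4·x₁ - 2·x₂ - cos(x₂) - 4], [x₂ + 2, x₁ - 2·x₂]].
At the point, J = [[-8.2500, -14.070737], [3.5000, -2.0000]] (det J = 65.747580).
Solving J·Δ = −F gives Δ = (-0.9519, -1.0408).
Then the next iterate is (x₁, x₂)₁ = (0.0481, 0.4592).

(0.0481, 0.4592)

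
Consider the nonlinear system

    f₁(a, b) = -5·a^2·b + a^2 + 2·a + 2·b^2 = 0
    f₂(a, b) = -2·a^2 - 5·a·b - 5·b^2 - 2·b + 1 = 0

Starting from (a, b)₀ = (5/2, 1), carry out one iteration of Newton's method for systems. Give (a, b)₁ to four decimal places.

(15.0194, -7.9302)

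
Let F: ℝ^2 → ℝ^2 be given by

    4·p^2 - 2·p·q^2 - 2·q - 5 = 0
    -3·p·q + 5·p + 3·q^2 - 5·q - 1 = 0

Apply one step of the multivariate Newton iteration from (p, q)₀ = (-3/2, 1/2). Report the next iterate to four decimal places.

(-1.0000, 3.0000)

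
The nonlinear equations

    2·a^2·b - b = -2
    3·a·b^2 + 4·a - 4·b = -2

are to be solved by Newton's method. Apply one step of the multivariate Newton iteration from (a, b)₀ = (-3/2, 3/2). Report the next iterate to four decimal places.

At (-3/2, 3/2): F = (7.2500, -20.1250).
Jacobian J = [[4·a·b, 2·a^2 - 1], [3·b^2 + 4, 6·a·b - 4]].
At the point, J = [[-9.0000, 3.5000], [10.7500, -17.5000]] (det J = 119.8750).
Solving J·Δ = −F gives Δ = (0.4708, -0.8608).
Then the next iterate is (a, b)₁ = (-1.0292, 0.6392).

(-1.0292, 0.6392)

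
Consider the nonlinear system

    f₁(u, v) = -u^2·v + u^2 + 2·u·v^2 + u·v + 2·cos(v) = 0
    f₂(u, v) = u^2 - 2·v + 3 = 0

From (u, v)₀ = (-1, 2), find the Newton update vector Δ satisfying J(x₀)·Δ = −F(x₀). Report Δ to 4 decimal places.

(0.4968, -0.4968)

At (-1, 2): F = (-11.832294, 0.0000).
Jacobian J = [[-2·u·v + 2·u + 2·v^2 + v, -u^2 + 4·u·v + u - 2·sin(v)], [2·u, -2]].
At the point, J = [[12.0000, -11.818595], [-2.0000, -2.0000]] (det J = -47.637190).
Solving J·Δ = −F gives Δ = (0.4968, -0.4968).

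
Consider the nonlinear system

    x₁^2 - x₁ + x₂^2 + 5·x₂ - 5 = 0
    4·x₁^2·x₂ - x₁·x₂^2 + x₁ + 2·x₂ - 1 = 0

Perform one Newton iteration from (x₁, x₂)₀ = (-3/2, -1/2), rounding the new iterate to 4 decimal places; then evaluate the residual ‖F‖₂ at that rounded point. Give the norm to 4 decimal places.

1.6165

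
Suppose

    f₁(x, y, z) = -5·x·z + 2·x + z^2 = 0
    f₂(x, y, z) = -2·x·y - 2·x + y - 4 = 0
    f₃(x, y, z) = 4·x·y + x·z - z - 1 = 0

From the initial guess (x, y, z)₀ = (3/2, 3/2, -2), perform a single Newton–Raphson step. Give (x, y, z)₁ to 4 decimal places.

At (3/2, 3/2, -2): F = (22.0000, -10.0000, 7.0000).
Jacobian J = [[-5·z + 2, 0, -5·x + 2·z], [-2·y - 2, -2·x + 1, 0], [4·y + z, 4·x, x - 1]].
At the point, J = [[12.0000, 0.0000, -11.5000], [-5.0000, -2.0000, 0.0000], [4.0000, 6.0000, 0.5000]] (det J = 241.0000).
Solving J·Δ = −F gives Δ = (-2.1037, 0.2593, -0.2822).
Then the next iterate is (x, y, z)₁ = (-0.6037, 1.7593, -2.2822).

(-0.6037, 1.7593, -2.2822)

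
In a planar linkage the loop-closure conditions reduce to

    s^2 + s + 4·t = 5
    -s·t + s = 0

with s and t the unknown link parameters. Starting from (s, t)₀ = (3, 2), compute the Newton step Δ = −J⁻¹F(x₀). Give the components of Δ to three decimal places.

(-1.941, -0.353)

At (3, 2): F = (15.000, -3.000).
Jacobian J = [[2·s + 1, 4], [-t + 1, -s]].
At the point, J = [[7.000, 4.000], [-1.000, -3.000]] (det J = -17.000).
Solving J·Δ = −F gives Δ = (-1.941, -0.353).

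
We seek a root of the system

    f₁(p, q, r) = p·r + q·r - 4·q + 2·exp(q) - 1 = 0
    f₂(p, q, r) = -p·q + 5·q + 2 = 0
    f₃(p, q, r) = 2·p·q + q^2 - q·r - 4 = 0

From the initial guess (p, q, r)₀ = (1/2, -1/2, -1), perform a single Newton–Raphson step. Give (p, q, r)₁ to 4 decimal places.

At (1/2, -1/2, -1): F = (2.213061, -0.2500, -4.7500).
Jacobian J = [[r, r + 2·exp(q) - 4, p + q], [-q, -p + 5, 0], [2·q, 2·p + 2·q - r, -q]].
At the point, J = [[-1.0000, -3.786939, 0.0000], [0.5000, 4.5000, 0.0000], [-1.0000, 1.0000, 0.5000]] (det J = -1.303265).
Solving J·Δ = −F gives Δ = (3.4575, -0.3286, 17.0722).
Then the next iterate is (p, q, r)₁ = (3.9575, -0.8286, 16.0722).

(3.9575, -0.8286, 16.0722)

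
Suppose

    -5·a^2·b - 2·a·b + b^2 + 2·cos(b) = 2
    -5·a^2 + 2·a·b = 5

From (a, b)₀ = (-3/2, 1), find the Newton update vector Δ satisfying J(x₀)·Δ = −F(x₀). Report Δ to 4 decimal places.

(1.3374, 1.1618)

At (-3/2, 1): F = (-8.169395, -19.2500).
Jacobian J = [[-10·a·b - 2·b, -5·a^2 - 2·a + 2·b - 2·sin(b)], [-10·a + 2·b, 2·a]].
At the point, J = [[13.0000, -7.932942], [17.0000, -3.0000]] (det J = 95.860013).
Solving J·Δ = −F gives Δ = (1.3374, 1.1618).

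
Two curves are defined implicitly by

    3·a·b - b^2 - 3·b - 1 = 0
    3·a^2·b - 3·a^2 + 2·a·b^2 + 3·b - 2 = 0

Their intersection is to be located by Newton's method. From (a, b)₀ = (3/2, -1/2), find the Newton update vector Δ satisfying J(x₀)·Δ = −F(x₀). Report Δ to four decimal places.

(-0.8352, 0.2989)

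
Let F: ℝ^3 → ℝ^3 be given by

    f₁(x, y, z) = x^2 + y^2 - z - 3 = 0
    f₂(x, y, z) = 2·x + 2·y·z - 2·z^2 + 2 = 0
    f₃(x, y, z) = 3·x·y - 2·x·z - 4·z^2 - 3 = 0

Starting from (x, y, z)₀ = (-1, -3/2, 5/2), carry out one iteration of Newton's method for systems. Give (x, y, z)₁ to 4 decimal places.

(0.8941, -2.9156, 0.7085)

At (-1, -3/2, 5/2): F = (-2.2500, -20.0000, -18.5000).
Jacobian J = [[2·x, 2·y, -1], [2, 2·z, 2·y - 4·z], [3·y - 2·z, 3·x, -2·x - 8·z]].
At the point, J = [[-2.0000, -3.0000, -1.0000], [2.0000, 5.0000, -13.0000], [-9.5000, -3.0000, -18.0000]] (det J = -262.0000).
Solving J·Δ = −F gives Δ = (1.8941, -1.4156, -1.7915).
Then the next iterate is (x, y, z)₁ = (0.8941, -2.9156, 0.7085).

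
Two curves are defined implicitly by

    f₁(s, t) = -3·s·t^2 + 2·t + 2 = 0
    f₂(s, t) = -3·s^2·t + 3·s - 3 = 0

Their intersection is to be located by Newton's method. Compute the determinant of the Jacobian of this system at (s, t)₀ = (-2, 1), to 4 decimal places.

-174.0000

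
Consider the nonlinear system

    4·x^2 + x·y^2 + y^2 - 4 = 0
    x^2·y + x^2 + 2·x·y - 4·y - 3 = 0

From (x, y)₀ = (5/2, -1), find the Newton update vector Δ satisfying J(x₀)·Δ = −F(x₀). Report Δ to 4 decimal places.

At (5/2, -1): F = (24.5000, -4.0000).
Jacobian J = [[8·x + y^2, 2·x·y + 2·y], [2·x·y + 2·x + 2·y, x^2 + 2·x - 4]].
At the point, J = [[21.0000, -7.0000], [-2.0000, 7.2500]] (det J = 138.2500).
Solving J·Δ = −F gives Δ = (-1.0823, 0.2532).

(-1.0823, 0.2532)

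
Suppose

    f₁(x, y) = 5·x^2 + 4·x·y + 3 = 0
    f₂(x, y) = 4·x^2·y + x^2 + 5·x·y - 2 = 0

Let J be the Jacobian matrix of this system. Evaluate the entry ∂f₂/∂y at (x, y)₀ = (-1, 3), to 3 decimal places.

-1.000

∂f₂/∂y = 4·x^2 + 5·x.
At (-1, 3) this is -1.000.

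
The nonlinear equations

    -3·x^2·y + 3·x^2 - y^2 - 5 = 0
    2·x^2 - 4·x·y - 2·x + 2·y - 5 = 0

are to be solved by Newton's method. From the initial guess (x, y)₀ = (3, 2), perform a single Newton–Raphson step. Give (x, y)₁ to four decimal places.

(3.1777, 0.7355)

At (3, 2): F = (-36.0000, -13.0000).
Jacobian J = [[-6·x·y + 6·x, -3·x^2 - 2·y], [4·x - 4·y - 2, -4·x + 2]].
At the point, J = [[-18.0000, -31.0000], [2.0000, -10.0000]] (det J = 242.0000).
Solving J·Δ = −F gives Δ = (0.1777, -1.2645).
Then the next iterate is (x, y)₁ = (3.1777, 0.7355).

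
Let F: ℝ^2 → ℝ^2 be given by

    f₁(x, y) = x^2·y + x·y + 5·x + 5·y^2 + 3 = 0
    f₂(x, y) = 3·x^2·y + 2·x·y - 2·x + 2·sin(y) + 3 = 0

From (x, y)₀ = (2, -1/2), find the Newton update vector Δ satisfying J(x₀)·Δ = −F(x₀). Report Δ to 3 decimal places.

At (2, -1/2): F = (11.250, -9.95885).
Jacobian J = [[2·x·y + y + 5, x^2 + x + 10·y], [6·x·y + 2·y - 2, 3·x^2 + 2·x + 2·cos(y)]].
At the point, J = [[2.500, 1.000], [-9.000, 17.75517]] (det J = 53.38791).
Solving J·Δ = −F gives Δ = (-3.928, -1.430).

(-3.928, -1.430)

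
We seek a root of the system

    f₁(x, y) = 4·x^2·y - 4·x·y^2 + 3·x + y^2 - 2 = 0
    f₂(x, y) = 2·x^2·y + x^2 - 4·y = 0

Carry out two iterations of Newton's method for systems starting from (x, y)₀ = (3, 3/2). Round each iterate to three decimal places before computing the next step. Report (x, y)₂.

At (3, 3/2): F = (36.250, 30.000).
Jacobian J = [[8·x·y - 4·y^2 + 3, 4·x^2 - 8·x·y + 2·y], [4·x·y + 2·x, 2·x^2 - 4]].
At the point, J = [[30.000, 3.000], [24.000, 14.000]] (det J = 348.000).
Solving J·Δ = −F gives Δ = (-1.200, -0.086).
Then the next iterate is (x, y)₁ = (1.800, 1.414).
Round to (1.800, 1.414) and repeat: F = (9.32918, 6.74672), J = [[15.36402, -4.57360], [13.78080, 2.480]].
Δ = (-0.534, 0.246), so (x, y)₂ = (1.266, 1.660).

(1.266, 1.660)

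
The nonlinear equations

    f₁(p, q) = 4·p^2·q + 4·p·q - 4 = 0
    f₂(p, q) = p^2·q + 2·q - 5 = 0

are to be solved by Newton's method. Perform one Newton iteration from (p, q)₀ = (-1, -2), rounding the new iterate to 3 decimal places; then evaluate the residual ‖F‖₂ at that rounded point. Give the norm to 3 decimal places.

At (-1, -2): F = (-4.000, -11.000).
Jacobian J = [[8·p·q + 4·q, 4·p^2 + 4·p], [2·p·q, p^2 + 2]].
At the point, J = [[8.000, 0.000], [4.000, 3.000]] (det J = 24.000).
Solving J·Δ = −F gives Δ = (0.500, 3.000).
Then the next iterate is (p, q)₁ = (-0.500, 1.000).
Re-evaluating at (-0.500, 1.000): F = (-5.000, -2.750), so ‖F‖₂ = 5.706.

5.706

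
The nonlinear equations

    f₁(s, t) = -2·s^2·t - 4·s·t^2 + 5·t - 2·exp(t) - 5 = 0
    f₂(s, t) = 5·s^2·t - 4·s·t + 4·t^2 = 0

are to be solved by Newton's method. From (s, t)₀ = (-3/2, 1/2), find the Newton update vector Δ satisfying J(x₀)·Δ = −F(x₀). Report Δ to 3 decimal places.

(2.331, 0.589)

At (-3/2, 1/2): F = (-6.54744, 9.625).
Jacobian J = [[-4·s·t - 4·t^2, -2·s^2 - 8·s·t - 2·exp(t) + 5], [10·s·t - 4·t, 5·s^2 - 4·s + 8·t]].
At the point, J = [[2.000, 3.20256], [-9.500, 21.250]] (det J = 72.92430).
Solving J·Δ = −F gives Δ = (2.331, 0.589).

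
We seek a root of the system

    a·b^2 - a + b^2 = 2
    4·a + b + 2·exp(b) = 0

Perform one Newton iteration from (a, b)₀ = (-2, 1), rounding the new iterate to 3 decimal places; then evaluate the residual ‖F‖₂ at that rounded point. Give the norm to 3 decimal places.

1.283

At (-2, 1): F = (-1.000, -1.56344).
Jacobian J = [[b^2 - 1, 2·a·b + 2·b], [4, 2·exp(b) + 1]].
At the point, J = [[0.000, -2.000], [4.000, 6.43656]] (det J = 8.000).
Solving J·Δ = −F gives Δ = (1.195, -0.500).
Then the next iterate is (a, b)₁ = (-0.805, 0.500).
Re-evaluating at (-0.805, 0.500): F = (-1.14625, 0.57744), so ‖F‖₂ = 1.283.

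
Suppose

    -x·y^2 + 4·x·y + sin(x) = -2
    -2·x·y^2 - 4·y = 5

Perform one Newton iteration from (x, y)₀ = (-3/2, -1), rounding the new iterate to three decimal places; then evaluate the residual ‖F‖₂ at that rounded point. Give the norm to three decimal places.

At (-3/2, -1): F = (8.50251, 2.000).
Jacobian J = [[-y^2 + 4·y + cos(x), -2·x·y + 4·x], [-2·y^2, -4·x·y - 4]].
At the point, J = [[-4.92926, -9.000], [-2.000, -10.000]] (det J = 31.29263).
Solving J·Δ = −F gives Δ = (2.142, -0.228).
Then the next iterate is (x, y)₁ = (0.642, -1.228).
Re-evaluating at (0.642, -1.228): F = (-1.52283, -2.02425), so ‖F‖₂ = 2.533.

2.533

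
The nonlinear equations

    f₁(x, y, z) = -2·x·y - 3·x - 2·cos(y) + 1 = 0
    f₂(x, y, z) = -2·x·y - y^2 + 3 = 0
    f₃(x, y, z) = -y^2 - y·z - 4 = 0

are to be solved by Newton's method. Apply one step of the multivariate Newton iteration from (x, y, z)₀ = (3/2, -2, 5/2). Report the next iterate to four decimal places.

At (3/2, -2, 5/2): F = (3.332294, 5.0000, -3.0000).
Jacobian J = [[-2·y - 3, -2·x + 2·sin(y), 0], [-2·y, -2·x - 2·y, 0], [0, -2·y - z, -y]].
At the point, J = [[1.0000, -4.818595, 0.0000], [4.0000, 1.0000, 0.0000], [0.0000, 1.5000, 2.0000]] (det J = 40.548759).
Solving J·Δ = −F gives Δ = (-1.3527, 0.4108, 1.1919).
Then the next iterate is (x, y, z)₁ = (0.1473, -1.5892, 3.6919).

(0.1473, -1.5892, 3.6919)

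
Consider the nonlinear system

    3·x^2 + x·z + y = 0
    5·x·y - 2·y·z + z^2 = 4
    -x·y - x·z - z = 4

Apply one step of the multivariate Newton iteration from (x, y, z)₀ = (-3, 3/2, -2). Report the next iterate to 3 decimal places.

(0.479, 8.358, -11.406)

At (-3, 3/2, -2): F = (34.500, -16.500, -3.500).
Jacobian J = [[6·x + z, 1, x], [5·y, 5·x - 2·z, -2·y + 2·z], [-y - z, -x, -x - 1]].
At the point, J = [[-20.000, 1.000, -3.000], [7.500, -11.000, -7.000], [0.500, 3.000, 2.000]] (det J = -82.500).
Solving J·Δ = −F gives Δ = (3.479, 6.858, -9.406).
Then the next iterate is (x, y, z)₁ = (0.479, 8.358, -11.406).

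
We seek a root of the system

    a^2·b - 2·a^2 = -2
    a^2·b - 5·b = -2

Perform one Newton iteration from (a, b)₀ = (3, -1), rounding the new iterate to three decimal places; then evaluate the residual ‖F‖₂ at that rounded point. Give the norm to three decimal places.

29.351

At (3, -1): F = (-25.000, -2.000).
Jacobian J = [[2·a·b - 4·a, a^2], [2·a·b, a^2 - 5]].
At the point, J = [[-18.000, 9.000], [-6.000, 4.000]] (det J = -18.000).
Solving J·Δ = −F gives Δ = (-4.556, -6.333).
Then the next iterate is (a, b)₁ = (-1.556, -7.333).
Re-evaluating at (-1.556, -7.333): F = (-20.59646, 20.91081), so ‖F‖₂ = 29.351.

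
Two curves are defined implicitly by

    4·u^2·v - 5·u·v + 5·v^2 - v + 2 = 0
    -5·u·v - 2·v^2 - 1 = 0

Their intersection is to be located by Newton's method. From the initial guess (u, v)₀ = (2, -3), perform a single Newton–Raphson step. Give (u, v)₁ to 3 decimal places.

(0.903, -0.272)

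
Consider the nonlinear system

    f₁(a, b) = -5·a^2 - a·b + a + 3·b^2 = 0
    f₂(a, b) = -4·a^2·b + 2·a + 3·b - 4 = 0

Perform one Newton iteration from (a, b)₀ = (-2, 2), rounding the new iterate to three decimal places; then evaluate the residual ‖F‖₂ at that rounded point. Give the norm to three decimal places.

10.845

At (-2, 2): F = (-6.000, -34.000).
Jacobian J = [[-10·a - b + 1, -a + 6·b], [-8·a·b + 2, -4·a^2 + 3]].
At the point, J = [[19.000, 14.000], [34.000, -13.000]] (det J = -723.000).
Solving J·Δ = −F gives Δ = (0.766, -0.611).
Then the next iterate is (a, b)₁ = (-1.234, 1.389).
Re-evaluating at (-1.234, 1.389): F = (-1.34579, -10.76143), so ‖F‖₂ = 10.845.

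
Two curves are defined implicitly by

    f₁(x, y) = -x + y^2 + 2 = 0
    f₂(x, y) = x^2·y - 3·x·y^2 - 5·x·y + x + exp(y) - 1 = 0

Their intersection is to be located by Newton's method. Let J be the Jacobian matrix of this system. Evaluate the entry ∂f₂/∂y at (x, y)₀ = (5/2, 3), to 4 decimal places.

-31.1645

∂f₂/∂y = x^2 - 6·x·y - 5·x + exp(y).
At (5/2, 3) this is -31.1645.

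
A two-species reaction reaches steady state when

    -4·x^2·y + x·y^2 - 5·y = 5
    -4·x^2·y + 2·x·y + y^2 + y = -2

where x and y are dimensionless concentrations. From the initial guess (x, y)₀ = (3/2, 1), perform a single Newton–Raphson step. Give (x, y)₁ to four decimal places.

At (3/2, 1): F = (-17.5000, -2.0000).
Jacobian J = [[-8·x·y + y^2, -4·x^2 + 2·x·y - 5], [-8·x·y + 2·y, -4·x^2 + 2·x + 2·y + 1]].
At the point, J = [[-11.0000, -11.0000], [-10.0000, -3.0000]] (det J = -77.0000).
Solving J·Δ = −F gives Δ = (0.3961, -1.9870).
Then the next iterate is (x, y)₁ = (1.8961, -0.9870).

(1.8961, -0.9870)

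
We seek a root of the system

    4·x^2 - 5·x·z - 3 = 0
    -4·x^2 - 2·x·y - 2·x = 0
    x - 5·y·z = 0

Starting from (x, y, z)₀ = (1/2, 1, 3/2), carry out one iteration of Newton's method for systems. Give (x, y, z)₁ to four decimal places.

(0.1029, 1.1765, -0.2441)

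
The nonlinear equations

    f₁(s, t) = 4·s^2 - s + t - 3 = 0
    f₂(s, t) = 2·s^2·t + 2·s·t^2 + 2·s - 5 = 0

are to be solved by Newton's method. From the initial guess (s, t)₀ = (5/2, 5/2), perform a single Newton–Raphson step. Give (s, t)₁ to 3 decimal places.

(1.367, 2.027)

At (5/2, 5/2): F = (22.000, 62.500).
Jacobian J = [[8·s - 1, 1], [4·s·t + 2·t^2 + 2, 2·s^2 + 4·s·t]].
At the point, J = [[19.000, 1.000], [39.500, 37.500]] (det J = 673.000).
Solving J·Δ = −F gives Δ = (-1.133, -0.473).
Then the next iterate is (s, t)₁ = (1.367, 2.027).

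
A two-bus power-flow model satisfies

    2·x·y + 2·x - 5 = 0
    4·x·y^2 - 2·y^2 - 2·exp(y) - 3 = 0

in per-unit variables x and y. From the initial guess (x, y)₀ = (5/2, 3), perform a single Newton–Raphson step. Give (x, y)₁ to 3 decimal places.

At (5/2, 3): F = (15.000, 28.82893).
Jacobian J = [[2·y + 2, 2·x], [4·y^2, 8·x·y - 4·y - 2·exp(y)]].
At the point, J = [[8.000, 5.000], [36.000, 7.82893]] (det J = -117.36859).
Solving J·Δ = −F gives Δ = (-0.228, -2.636).
Then the next iterate is (x, y)₁ = (2.272, 0.364).

(2.272, 0.364)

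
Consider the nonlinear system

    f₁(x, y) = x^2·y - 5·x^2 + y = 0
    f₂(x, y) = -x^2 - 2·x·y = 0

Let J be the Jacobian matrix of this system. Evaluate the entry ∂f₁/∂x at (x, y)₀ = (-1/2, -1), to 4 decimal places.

∂f₁/∂x = 2·x·y - 10·x.
At (-1/2, -1) this is 6.0000.

6.0000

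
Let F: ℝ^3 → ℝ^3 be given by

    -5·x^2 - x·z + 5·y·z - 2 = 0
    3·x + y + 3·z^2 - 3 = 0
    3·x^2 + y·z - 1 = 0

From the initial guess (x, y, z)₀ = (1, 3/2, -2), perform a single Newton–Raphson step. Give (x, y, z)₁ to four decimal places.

At (1, 3/2, -2): F = (-20.0000, 13.5000, -1.0000).
Jacobian J = [[-10·x - z, 5·z, -x + 5·y], [3, 1, 6·z], [6·x, z, y]].
At the point, J = [[-8.0000, -10.0000, 6.5000], [3.0000, 1.0000, -12.0000], [6.0000, -2.0000, 1.5000]] (det J = 867.0000).
Solving J·Δ = −F gives Δ = (-0.4193, -1.0588, 0.9319).
Then the next iterate is (x, y, z)₁ = (0.5807, 0.4412, -1.0681).

(0.5807, 0.4412, -1.0681)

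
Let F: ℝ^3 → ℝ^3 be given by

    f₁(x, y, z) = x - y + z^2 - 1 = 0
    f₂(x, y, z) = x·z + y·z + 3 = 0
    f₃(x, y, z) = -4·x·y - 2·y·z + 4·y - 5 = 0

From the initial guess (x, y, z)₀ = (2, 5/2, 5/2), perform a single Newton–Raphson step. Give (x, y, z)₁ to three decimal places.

At (2, 5/2, 5/2): F = (4.750, 14.250, -27.500).
Jacobian J = [[1, -1, 2·z], [z, z, x + y], [-4·y, -4·x - 2·z + 4, -2·y]].
At the point, J = [[1.000, -1.000, 5.000], [2.500, 2.500, 4.500], [-10.000, -9.000, -5.000]] (det J = 73.000).
Solving J·Δ = −F gives Δ = (1.534, -3.656, -1.988).
Then the next iterate is (x, y, z)₁ = (3.534, -1.156, 0.512).

(3.534, -1.156, 0.512)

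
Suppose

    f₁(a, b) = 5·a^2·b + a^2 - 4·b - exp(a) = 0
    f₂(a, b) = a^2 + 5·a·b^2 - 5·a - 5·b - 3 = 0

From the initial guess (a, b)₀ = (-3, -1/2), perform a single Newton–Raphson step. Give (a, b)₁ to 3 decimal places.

(-1.109, -0.631)

At (-3, -1/2): F = (-11.54979, 19.750).
Jacobian J = [[10·a·b + 2·a - exp(a), 5·a^2 - 4], [2·a + 5·b^2 - 5, 10·a·b - 5]].
At the point, J = [[8.95021, 41.000], [-9.750, 10.000]] (det J = 489.25213).
Solving J·Δ = −F gives Δ = (1.891, -0.131).
Then the next iterate is (a, b)₁ = (-1.109, -0.631).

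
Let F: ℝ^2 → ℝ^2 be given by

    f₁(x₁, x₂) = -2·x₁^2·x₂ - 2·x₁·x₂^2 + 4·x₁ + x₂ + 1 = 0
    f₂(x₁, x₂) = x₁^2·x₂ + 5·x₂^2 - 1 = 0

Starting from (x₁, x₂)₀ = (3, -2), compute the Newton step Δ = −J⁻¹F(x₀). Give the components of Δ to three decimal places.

(-1.912, 2.176)

At (3, -2): F = (23.000, 1.000).
Jacobian J = [[-4·x₁·x₂ - 2·x₂^2 + 4, -2·x₁^2 - 4·x₁·x₂ + 1], [2·x₁·x₂, x₁^2 + 10·x₂]].
At the point, J = [[20.000, 7.000], [-12.000, -11.000]] (det J = -136.000).
Solving J·Δ = −F gives Δ = (-1.912, 2.176).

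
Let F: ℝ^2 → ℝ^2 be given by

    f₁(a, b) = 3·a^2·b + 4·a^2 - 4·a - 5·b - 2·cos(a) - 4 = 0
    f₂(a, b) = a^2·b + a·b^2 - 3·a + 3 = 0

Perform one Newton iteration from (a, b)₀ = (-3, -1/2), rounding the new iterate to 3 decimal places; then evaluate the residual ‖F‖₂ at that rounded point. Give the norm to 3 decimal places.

12.252

At (-3, -1/2): F = (34.97998, 6.750).
Jacobian J = [[6·a·b + 8·a + 2·sin(a) - 4, 3·a^2 - 5], [2·a·b + b^2 - 3, a^2 + 2·a·b]].
At the point, J = [[-19.28224, 22.000], [0.250, 12.000]] (det J = -236.88688).
Solving J·Δ = −F gives Δ = (1.145, -0.586).
Then the next iterate is (a, b)₁ = (-1.855, -1.086).
Re-evaluating at (-1.855, -1.086): F = (11.96403, 2.64027), so ‖F‖₂ = 12.252.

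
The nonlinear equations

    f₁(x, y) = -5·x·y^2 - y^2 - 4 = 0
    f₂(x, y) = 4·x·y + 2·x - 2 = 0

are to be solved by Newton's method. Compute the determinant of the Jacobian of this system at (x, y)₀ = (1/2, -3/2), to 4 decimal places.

J = [[-5·y^2, -10·x·y - 2·y], [4·y + 2, 4·x]].
At the point, J = [[-11.2500, 10.5000], [-4.0000, 2.0000]].
det J = 19.5000.

19.5000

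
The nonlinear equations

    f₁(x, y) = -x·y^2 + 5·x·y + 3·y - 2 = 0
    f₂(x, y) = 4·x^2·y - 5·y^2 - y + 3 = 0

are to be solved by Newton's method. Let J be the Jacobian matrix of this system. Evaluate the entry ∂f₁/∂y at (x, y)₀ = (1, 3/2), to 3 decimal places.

5.000

∂f₁/∂y = -2·x·y + 5·x + 3.
At (1, 3/2) this is 5.000.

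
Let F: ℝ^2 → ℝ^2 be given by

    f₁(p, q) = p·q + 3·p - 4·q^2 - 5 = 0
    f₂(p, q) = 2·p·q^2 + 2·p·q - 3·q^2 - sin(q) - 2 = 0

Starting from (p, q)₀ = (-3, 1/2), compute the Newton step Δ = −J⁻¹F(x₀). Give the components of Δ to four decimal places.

(4.6121, -0.0511)

At (-3, 1/2): F = (-16.5000, -7.729426).
Jacobian J = [[q + 3, p - 8·q], [2·q^2 + 2·q, 4·p·q + 2·p - 6·q - cos(q)]].
At the point, J = [[3.5000, -7.0000], [1.5000, -15.877583]] (det J = -45.071539).
Solving J·Δ = −F gives Δ = (4.6121, -0.0511).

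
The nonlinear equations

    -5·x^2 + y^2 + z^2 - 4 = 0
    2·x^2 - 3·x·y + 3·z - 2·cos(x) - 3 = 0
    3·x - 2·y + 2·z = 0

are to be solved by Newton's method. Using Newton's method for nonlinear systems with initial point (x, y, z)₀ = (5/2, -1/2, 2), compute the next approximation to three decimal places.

(0.362, -3.928, -4.470)

At (5/2, -1/2, 2): F = (-31.000, 20.85229, 12.500).
Jacobian J = [[-10·x, 2·y, 2·z], [4·x - 3·y + 2·sin(x), -3·x, 3], [3, -2, 2]].
At the point, J = [[-25.000, -1.000, 4.000], [12.69694, -7.500, 3.000], [3.000, -2.000, 2.000]] (det J = 229.81833).
Solving J·Δ = −F gives Δ = (-2.138, -3.428, -6.470).
Then the next iterate is (x, y, z)₁ = (0.362, -3.928, -4.470).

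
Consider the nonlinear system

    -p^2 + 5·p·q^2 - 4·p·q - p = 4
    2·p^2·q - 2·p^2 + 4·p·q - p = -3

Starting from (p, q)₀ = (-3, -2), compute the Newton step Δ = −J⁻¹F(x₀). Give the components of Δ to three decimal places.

(0.667, 1.000)

At (-3, -2): F = (-94.000, -24.000).
Jacobian J = [[-2·p + 5·q^2 - 4·q - 1, 10·p·q - 4·p], [4·p·q - 4·p + 4·q - 1, 2·p^2 + 4·p]].
At the point, J = [[33.000, 72.000], [27.000, 6.000]] (det J = -1746.000).
Solving J·Δ = −F gives Δ = (0.667, 1.000).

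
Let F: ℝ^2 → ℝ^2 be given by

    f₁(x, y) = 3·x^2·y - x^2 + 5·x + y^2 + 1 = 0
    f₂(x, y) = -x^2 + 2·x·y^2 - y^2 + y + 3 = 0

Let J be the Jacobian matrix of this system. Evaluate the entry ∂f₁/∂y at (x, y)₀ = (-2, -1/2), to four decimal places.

11.0000

∂f₁/∂y = 3·x^2 + 2·y.
At (-2, -1/2) this is 11.0000.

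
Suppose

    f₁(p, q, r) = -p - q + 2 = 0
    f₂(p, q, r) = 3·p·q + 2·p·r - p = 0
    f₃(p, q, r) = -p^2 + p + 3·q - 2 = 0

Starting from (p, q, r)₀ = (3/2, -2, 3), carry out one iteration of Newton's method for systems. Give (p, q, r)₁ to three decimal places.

(1.250, 0.750, -0.708)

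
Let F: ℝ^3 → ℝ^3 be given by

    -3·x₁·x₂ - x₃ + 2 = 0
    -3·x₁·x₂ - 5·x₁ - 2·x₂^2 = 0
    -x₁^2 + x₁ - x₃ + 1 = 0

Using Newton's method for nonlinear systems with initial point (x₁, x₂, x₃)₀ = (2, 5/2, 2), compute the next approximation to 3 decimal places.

(-9.000, 8.750, 32.000)

At (2, 5/2, 2): F = (-15.000, -37.500, -3.000).
Jacobian J = [[-3·x₂, -3·x₁, -1], [-3·x₂ - 5, -3·x₁ - 4·x₂, 0], [-2·x₁ + 1, 0, -1]].
At the point, J = [[-7.500, -6.000, -1.000], [-12.500, -16.000, 0.000], [-3.000, 0.000, -1.000]] (det J = 3.000).
Solving J·Δ = −F gives Δ = (-11.000, 6.250, 30.000).
Then the next iterate is (x₁, x₂, x₃)₁ = (-9.000, 8.750, 32.000).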